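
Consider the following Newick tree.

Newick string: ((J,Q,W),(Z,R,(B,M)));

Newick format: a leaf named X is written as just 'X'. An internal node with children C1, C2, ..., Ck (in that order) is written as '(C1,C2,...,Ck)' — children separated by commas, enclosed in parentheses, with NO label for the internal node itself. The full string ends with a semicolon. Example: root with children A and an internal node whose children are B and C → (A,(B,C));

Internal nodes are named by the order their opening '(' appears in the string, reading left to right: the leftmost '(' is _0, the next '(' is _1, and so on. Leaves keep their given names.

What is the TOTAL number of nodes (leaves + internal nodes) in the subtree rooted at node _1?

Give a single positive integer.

Newick: ((J,Q,W),(Z,R,(B,M)));
Locate _1: it is the '(' at position 1 (the 2nd '(' reading left to right).
Query: subtree rooted at _1
_1: subtree_size = 1 + 3
  J: subtree_size = 1 + 0
  Q: subtree_size = 1 + 0
  W: subtree_size = 1 + 0
Total subtree size of _1: 4

Answer: 4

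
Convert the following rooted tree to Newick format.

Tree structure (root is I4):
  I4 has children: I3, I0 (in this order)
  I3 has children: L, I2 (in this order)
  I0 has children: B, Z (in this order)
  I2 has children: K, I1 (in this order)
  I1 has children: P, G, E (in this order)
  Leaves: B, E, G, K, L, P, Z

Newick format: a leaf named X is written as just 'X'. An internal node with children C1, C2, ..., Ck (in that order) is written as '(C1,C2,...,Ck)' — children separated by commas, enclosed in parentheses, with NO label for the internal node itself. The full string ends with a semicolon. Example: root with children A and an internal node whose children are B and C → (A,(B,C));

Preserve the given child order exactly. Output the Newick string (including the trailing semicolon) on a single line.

Answer: ((L,(K,(P,G,E))),(B,Z));

Derivation:
internal I4 with children ['I3', 'I0']
  internal I3 with children ['L', 'I2']
    leaf 'L' → 'L'
    internal I2 with children ['K', 'I1']
      leaf 'K' → 'K'
      internal I1 with children ['P', 'G', 'E']
        leaf 'P' → 'P'
        leaf 'G' → 'G'
        leaf 'E' → 'E'
      → '(P,G,E)'
    → '(K,(P,G,E))'
  → '(L,(K,(P,G,E)))'
  internal I0 with children ['B', 'Z']
    leaf 'B' → 'B'
    leaf 'Z' → 'Z'
  → '(B,Z)'
→ '((L,(K,(P,G,E))),(B,Z))'
Final: ((L,(K,(P,G,E))),(B,Z));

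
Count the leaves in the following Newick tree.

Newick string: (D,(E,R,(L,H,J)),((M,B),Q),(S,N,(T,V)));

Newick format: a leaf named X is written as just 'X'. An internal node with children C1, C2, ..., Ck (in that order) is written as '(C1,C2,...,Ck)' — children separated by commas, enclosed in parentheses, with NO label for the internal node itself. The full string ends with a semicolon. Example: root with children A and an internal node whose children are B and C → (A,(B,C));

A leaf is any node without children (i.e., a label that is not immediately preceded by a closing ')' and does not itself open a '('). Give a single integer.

Answer: 13

Derivation:
Newick: (D,(E,R,(L,H,J)),((M,B),Q),(S,N,(T,V)));
Scan left-to-right; a leaf is any maximal label run not followed by '(':
  pos 1: leaf 'D' → count = 1
  pos 4: leaf 'E' → count = 2
  pos 6: leaf 'R' → count = 3
  pos 9: leaf 'L' → count = 4
  pos 11: leaf 'H' → count = 5
  pos 13: leaf 'J' → count = 6
  pos 19: leaf 'M' → count = 7
  pos 21: leaf 'B' → count = 8
  pos 24: leaf 'Q' → count = 9
  pos 28: leaf 'S' → count = 10
  pos 30: leaf 'N' → count = 11
  pos 33: leaf 'T' → count = 12
  pos 35: leaf 'V' → count = 13
Total leaves: 13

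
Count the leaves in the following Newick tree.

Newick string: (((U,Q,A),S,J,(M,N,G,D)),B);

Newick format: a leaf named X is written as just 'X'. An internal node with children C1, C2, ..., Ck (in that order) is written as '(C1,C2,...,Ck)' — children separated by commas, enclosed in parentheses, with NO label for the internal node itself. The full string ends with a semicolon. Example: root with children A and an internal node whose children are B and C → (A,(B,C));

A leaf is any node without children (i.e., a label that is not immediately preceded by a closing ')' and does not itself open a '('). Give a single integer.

Newick: (((U,Q,A),S,J,(M,N,G,D)),B);
Scan left-to-right; a leaf is any maximal label run not followed by '(':
  pos 3: leaf 'U' → count = 1
  pos 5: leaf 'Q' → count = 2
  pos 7: leaf 'A' → count = 3
  pos 10: leaf 'S' → count = 4
  pos 12: leaf 'J' → count = 5
  pos 15: leaf 'M' → count = 6
  pos 17: leaf 'N' → count = 7
  pos 19: leaf 'G' → count = 8
  pos 21: leaf 'D' → count = 9
  pos 25: leaf 'B' → count = 10
Total leaves: 10

Answer: 10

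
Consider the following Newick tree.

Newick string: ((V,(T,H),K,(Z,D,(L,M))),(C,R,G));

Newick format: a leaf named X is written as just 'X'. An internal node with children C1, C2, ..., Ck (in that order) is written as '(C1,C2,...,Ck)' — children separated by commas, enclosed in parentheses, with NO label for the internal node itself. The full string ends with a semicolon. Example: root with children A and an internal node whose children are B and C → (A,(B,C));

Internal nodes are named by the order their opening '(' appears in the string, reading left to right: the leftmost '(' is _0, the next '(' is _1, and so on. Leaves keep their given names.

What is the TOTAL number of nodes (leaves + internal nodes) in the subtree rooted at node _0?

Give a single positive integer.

Answer: 17

Derivation:
Newick: ((V,(T,H),K,(Z,D,(L,M))),(C,R,G));
Locate _0: it is the '(' at position 0 (the 1st '(' reading left to right).
Query: subtree rooted at _0
_0: subtree_size = 1 + 16
  _1: subtree_size = 1 + 11
    V: subtree_size = 1 + 0
    _2: subtree_size = 1 + 2
      T: subtree_size = 1 + 0
      H: subtree_size = 1 + 0
    K: subtree_size = 1 + 0
    _3: subtree_size = 1 + 5
      Z: subtree_size = 1 + 0
      D: subtree_size = 1 + 0
      _4: subtree_size = 1 + 2
        L: subtree_size = 1 + 0
        M: subtree_size = 1 + 0
  _5: subtree_size = 1 + 3
    C: subtree_size = 1 + 0
    R: subtree_size = 1 + 0
    G: subtree_size = 1 + 0
Total subtree size of _0: 17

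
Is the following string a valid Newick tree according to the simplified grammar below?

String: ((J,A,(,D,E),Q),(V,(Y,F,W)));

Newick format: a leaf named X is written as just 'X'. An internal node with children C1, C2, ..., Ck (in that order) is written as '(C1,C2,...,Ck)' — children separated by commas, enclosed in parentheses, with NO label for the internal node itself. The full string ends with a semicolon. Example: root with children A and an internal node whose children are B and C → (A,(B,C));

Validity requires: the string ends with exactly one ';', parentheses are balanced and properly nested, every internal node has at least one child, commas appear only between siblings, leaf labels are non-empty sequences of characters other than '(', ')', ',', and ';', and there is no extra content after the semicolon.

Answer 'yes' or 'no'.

Answer: no

Derivation:
Input: ((J,A,(,D,E),Q),(V,(Y,F,W)));
Paren balance: 5 '(' vs 5 ')' OK
Ends with single ';': True
Full parse: FAILS (empty leaf label at pos 7)
Valid: False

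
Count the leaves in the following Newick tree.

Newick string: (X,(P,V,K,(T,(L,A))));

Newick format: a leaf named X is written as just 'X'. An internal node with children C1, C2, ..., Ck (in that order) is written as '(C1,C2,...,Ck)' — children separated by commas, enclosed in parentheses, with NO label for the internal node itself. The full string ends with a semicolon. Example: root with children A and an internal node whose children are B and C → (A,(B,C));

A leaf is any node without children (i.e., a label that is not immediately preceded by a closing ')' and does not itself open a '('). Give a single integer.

Newick: (X,(P,V,K,(T,(L,A))));
Scan left-to-right; a leaf is any maximal label run not followed by '(':
  pos 1: leaf 'X' → count = 1
  pos 4: leaf 'P' → count = 2
  pos 6: leaf 'V' → count = 3
  pos 8: leaf 'K' → count = 4
  pos 11: leaf 'T' → count = 5
  pos 14: leaf 'L' → count = 6
  pos 16: leaf 'A' → count = 7
Total leaves: 7

Answer: 7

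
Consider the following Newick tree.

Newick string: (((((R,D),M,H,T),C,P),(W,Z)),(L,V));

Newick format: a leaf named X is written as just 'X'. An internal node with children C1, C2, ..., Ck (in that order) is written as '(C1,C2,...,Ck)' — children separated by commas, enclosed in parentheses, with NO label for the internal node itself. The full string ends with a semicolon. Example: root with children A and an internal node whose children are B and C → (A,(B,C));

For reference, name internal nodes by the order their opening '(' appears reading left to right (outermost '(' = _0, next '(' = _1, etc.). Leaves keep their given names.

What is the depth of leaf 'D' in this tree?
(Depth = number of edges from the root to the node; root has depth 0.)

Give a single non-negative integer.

Answer: 5

Derivation:
Newick: (((((R,D),M,H,T),C,P),(W,Z)),(L,V));
Naming internals by '(' encounter order: outermost '(' = _0, next = _1, ...
Query node: D
Path from root: _0 -> _1 -> _2 -> _3 -> _4 -> D
Depth of D: 5 (number of edges from root)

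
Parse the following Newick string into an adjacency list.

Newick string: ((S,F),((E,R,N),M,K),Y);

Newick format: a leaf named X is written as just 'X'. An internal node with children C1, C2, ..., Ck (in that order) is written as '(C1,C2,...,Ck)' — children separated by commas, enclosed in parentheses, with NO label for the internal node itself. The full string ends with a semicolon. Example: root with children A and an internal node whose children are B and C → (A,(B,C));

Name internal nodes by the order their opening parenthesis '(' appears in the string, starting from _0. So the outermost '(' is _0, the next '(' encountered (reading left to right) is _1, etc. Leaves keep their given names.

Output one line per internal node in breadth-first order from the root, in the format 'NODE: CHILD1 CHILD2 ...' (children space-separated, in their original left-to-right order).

Input: ((S,F),((E,R,N),M,K),Y);
Scanning left-to-right, naming '(' by encounter order:
  pos 0: '(' -> open internal node _0 (depth 1)
  pos 1: '(' -> open internal node _1 (depth 2)
  pos 5: ')' -> close internal node _1 (now at depth 1)
  pos 7: '(' -> open internal node _2 (depth 2)
  pos 8: '(' -> open internal node _3 (depth 3)
  pos 14: ')' -> close internal node _3 (now at depth 2)
  pos 19: ')' -> close internal node _2 (now at depth 1)
  pos 22: ')' -> close internal node _0 (now at depth 0)
Total internal nodes: 4
BFS adjacency from root:
  _0: _1 _2 Y
  _1: S F
  _2: _3 M K
  _3: E R N

Answer: _0: _1 _2 Y
_1: S F
_2: _3 M K
_3: E R N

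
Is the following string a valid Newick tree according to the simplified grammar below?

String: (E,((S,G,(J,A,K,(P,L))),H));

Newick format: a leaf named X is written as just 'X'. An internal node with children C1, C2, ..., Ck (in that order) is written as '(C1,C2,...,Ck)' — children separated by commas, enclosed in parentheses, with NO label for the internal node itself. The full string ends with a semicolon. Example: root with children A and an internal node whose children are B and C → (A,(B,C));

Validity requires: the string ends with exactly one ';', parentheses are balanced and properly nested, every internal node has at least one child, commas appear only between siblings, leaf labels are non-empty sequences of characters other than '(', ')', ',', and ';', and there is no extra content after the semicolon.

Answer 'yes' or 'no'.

Input: (E,((S,G,(J,A,K,(P,L))),H));
Paren balance: 5 '(' vs 5 ')' OK
Ends with single ';': True
Full parse: OK
Valid: True

Answer: yes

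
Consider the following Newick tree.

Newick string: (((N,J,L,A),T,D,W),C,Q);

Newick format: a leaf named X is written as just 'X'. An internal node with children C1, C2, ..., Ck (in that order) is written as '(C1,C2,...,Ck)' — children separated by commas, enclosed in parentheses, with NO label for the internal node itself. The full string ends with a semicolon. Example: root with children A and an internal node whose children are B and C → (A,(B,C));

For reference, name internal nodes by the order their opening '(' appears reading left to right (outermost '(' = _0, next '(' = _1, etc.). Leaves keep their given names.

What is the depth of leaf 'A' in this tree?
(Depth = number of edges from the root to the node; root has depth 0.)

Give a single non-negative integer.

Newick: (((N,J,L,A),T,D,W),C,Q);
Naming internals by '(' encounter order: outermost '(' = _0, next = _1, ...
Query node: A
Path from root: _0 -> _1 -> _2 -> A
Depth of A: 3 (number of edges from root)

Answer: 3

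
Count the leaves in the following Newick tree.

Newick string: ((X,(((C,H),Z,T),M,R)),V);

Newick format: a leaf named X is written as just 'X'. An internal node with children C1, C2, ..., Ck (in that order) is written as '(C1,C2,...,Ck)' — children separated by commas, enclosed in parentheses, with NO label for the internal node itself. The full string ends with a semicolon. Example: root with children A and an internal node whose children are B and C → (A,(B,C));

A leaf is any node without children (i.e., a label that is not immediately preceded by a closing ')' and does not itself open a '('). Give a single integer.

Newick: ((X,(((C,H),Z,T),M,R)),V);
Scan left-to-right; a leaf is any maximal label run not followed by '(':
  pos 2: leaf 'X' → count = 1
  pos 7: leaf 'C' → count = 2
  pos 9: leaf 'H' → count = 3
  pos 12: leaf 'Z' → count = 4
  pos 14: leaf 'T' → count = 5
  pos 17: leaf 'M' → count = 6
  pos 19: leaf 'R' → count = 7
  pos 23: leaf 'V' → count = 8
Total leaves: 8

Answer: 8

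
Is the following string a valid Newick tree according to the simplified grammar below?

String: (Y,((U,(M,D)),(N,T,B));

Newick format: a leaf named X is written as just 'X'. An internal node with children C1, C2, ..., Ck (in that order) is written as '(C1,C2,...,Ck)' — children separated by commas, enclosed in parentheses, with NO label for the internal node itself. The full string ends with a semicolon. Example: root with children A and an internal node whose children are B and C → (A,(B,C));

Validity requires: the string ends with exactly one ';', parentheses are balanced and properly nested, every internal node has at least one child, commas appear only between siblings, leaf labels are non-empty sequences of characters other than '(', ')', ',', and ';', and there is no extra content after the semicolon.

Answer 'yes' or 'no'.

Answer: no

Derivation:
Input: (Y,((U,(M,D)),(N,T,B));
Paren balance: 5 '(' vs 4 ')' MISMATCH
Ends with single ';': True
Full parse: FAILS (expected , or ) at pos 22)
Valid: False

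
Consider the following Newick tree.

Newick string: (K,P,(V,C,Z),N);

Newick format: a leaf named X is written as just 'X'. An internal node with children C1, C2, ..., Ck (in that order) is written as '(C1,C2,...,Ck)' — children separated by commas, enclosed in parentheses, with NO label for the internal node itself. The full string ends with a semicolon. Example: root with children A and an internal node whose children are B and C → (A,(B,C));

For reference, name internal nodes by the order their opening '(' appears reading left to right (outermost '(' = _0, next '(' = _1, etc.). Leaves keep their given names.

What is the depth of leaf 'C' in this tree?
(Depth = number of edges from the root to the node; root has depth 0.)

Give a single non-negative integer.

Answer: 2

Derivation:
Newick: (K,P,(V,C,Z),N);
Naming internals by '(' encounter order: outermost '(' = _0, next = _1, ...
Query node: C
Path from root: _0 -> _1 -> C
Depth of C: 2 (number of edges from root)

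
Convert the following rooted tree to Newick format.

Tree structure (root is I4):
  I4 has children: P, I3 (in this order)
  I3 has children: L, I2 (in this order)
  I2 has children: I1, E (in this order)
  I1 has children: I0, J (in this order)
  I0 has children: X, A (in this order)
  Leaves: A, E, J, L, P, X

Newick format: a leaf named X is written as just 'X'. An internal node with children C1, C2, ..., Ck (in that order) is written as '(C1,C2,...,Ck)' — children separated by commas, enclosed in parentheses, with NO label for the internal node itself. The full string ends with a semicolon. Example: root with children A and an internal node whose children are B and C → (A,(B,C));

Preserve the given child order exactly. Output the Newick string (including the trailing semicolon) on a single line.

internal I4 with children ['P', 'I3']
  leaf 'P' → 'P'
  internal I3 with children ['L', 'I2']
    leaf 'L' → 'L'
    internal I2 with children ['I1', 'E']
      internal I1 with children ['I0', 'J']
        internal I0 with children ['X', 'A']
          leaf 'X' → 'X'
          leaf 'A' → 'A'
        → '(X,A)'
        leaf 'J' → 'J'
      → '((X,A),J)'
      leaf 'E' → 'E'
    → '(((X,A),J),E)'
  → '(L,(((X,A),J),E))'
→ '(P,(L,(((X,A),J),E)))'
Final: (P,(L,(((X,A),J),E)));

Answer: (P,(L,(((X,A),J),E)));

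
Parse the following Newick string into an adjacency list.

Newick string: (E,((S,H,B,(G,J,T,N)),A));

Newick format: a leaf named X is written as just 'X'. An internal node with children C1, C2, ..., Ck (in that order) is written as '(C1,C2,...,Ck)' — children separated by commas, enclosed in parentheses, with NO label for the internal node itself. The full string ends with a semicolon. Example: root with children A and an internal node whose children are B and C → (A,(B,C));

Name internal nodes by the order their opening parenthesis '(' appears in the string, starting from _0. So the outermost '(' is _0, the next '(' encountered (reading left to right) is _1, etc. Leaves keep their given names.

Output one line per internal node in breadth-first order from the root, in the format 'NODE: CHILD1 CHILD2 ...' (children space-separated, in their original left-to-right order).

Answer: _0: E _1
_1: _2 A
_2: S H B _3
_3: G J T N

Derivation:
Input: (E,((S,H,B,(G,J,T,N)),A));
Scanning left-to-right, naming '(' by encounter order:
  pos 0: '(' -> open internal node _0 (depth 1)
  pos 3: '(' -> open internal node _1 (depth 2)
  pos 4: '(' -> open internal node _2 (depth 3)
  pos 11: '(' -> open internal node _3 (depth 4)
  pos 19: ')' -> close internal node _3 (now at depth 3)
  pos 20: ')' -> close internal node _2 (now at depth 2)
  pos 23: ')' -> close internal node _1 (now at depth 1)
  pos 24: ')' -> close internal node _0 (now at depth 0)
Total internal nodes: 4
BFS adjacency from root:
  _0: E _1
  _1: _2 A
  _2: S H B _3
  _3: G J T N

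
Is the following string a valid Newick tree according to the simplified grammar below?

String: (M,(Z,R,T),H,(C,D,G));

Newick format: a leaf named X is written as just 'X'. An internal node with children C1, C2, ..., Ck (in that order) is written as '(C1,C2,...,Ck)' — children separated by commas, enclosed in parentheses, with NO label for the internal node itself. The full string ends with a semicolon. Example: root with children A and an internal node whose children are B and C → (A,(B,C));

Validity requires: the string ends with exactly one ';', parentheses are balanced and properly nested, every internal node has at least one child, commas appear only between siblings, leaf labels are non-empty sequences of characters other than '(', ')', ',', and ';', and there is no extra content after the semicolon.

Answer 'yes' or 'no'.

Input: (M,(Z,R,T),H,(C,D,G));
Paren balance: 3 '(' vs 3 ')' OK
Ends with single ';': True
Full parse: OK
Valid: True

Answer: yes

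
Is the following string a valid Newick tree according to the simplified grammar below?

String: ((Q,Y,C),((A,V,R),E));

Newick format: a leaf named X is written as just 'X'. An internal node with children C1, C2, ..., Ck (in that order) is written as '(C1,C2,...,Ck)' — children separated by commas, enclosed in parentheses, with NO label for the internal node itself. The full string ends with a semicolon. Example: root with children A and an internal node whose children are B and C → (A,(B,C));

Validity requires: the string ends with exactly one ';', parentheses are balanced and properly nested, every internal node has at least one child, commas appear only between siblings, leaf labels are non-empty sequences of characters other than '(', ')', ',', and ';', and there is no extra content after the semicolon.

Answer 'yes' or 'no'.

Input: ((Q,Y,C),((A,V,R),E));
Paren balance: 4 '(' vs 4 ')' OK
Ends with single ';': True
Full parse: OK
Valid: True

Answer: yes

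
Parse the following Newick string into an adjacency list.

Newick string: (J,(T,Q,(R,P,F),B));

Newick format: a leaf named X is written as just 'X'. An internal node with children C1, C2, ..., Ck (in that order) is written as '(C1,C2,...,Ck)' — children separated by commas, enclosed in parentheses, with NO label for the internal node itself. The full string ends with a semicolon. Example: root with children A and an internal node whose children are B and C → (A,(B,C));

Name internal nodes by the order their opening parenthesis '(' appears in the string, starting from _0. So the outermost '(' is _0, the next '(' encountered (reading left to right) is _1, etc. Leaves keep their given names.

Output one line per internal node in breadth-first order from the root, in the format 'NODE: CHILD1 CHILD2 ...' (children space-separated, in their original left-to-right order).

Answer: _0: J _1
_1: T Q _2 B
_2: R P F

Derivation:
Input: (J,(T,Q,(R,P,F),B));
Scanning left-to-right, naming '(' by encounter order:
  pos 0: '(' -> open internal node _0 (depth 1)
  pos 3: '(' -> open internal node _1 (depth 2)
  pos 8: '(' -> open internal node _2 (depth 3)
  pos 14: ')' -> close internal node _2 (now at depth 2)
  pos 17: ')' -> close internal node _1 (now at depth 1)
  pos 18: ')' -> close internal node _0 (now at depth 0)
Total internal nodes: 3
BFS adjacency from root:
  _0: J _1
  _1: T Q _2 B
  _2: R P F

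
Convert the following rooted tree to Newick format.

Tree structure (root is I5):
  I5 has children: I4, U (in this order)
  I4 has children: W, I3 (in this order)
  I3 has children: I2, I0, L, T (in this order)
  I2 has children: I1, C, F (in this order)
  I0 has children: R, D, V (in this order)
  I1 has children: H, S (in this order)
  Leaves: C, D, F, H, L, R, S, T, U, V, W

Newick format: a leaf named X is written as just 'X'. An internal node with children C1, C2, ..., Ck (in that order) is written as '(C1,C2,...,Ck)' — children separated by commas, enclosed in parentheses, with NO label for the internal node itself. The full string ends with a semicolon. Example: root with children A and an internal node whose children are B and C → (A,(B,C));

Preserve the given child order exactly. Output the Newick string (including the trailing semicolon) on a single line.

Answer: ((W,(((H,S),C,F),(R,D,V),L,T)),U);

Derivation:
internal I5 with children ['I4', 'U']
  internal I4 with children ['W', 'I3']
    leaf 'W' → 'W'
    internal I3 with children ['I2', 'I0', 'L', 'T']
      internal I2 with children ['I1', 'C', 'F']
        internal I1 with children ['H', 'S']
          leaf 'H' → 'H'
          leaf 'S' → 'S'
        → '(H,S)'
        leaf 'C' → 'C'
        leaf 'F' → 'F'
      → '((H,S),C,F)'
      internal I0 with children ['R', 'D', 'V']
        leaf 'R' → 'R'
        leaf 'D' → 'D'
        leaf 'V' → 'V'
      → '(R,D,V)'
      leaf 'L' → 'L'
      leaf 'T' → 'T'
    → '(((H,S),C,F),(R,D,V),L,T)'
  → '(W,(((H,S),C,F),(R,D,V),L,T))'
  leaf 'U' → 'U'
→ '((W,(((H,S),C,F),(R,D,V),L,T)),U)'
Final: ((W,(((H,S),C,F),(R,D,V),L,T)),U);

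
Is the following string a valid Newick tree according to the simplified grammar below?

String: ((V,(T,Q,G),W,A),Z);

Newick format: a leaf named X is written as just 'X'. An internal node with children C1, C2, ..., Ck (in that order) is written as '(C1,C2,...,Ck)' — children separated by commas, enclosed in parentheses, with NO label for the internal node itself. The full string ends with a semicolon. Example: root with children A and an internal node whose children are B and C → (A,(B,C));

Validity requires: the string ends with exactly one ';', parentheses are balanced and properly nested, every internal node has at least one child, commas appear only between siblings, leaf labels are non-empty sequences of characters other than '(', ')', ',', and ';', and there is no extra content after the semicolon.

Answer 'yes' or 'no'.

Input: ((V,(T,Q,G),W,A),Z);
Paren balance: 3 '(' vs 3 ')' OK
Ends with single ';': True
Full parse: OK
Valid: True

Answer: yes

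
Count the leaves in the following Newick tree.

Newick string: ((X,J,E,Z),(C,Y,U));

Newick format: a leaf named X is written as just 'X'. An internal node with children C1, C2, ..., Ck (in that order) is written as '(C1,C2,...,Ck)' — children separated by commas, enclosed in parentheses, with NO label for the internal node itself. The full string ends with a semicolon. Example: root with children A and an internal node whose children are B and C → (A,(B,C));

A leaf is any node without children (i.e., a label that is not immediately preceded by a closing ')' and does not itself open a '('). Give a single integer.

Answer: 7

Derivation:
Newick: ((X,J,E,Z),(C,Y,U));
Scan left-to-right; a leaf is any maximal label run not followed by '(':
  pos 2: leaf 'X' → count = 1
  pos 4: leaf 'J' → count = 2
  pos 6: leaf 'E' → count = 3
  pos 8: leaf 'Z' → count = 4
  pos 12: leaf 'C' → count = 5
  pos 14: leaf 'Y' → count = 6
  pos 16: leaf 'U' → count = 7
Total leaves: 7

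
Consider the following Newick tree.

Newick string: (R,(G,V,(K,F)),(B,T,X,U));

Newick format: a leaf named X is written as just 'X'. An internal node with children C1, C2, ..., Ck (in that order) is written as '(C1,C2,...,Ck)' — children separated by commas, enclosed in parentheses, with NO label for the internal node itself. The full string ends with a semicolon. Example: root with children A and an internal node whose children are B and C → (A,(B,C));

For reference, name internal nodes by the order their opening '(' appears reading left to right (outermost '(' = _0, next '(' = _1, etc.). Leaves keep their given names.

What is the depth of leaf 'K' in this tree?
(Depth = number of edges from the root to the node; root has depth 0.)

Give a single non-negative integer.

Newick: (R,(G,V,(K,F)),(B,T,X,U));
Naming internals by '(' encounter order: outermost '(' = _0, next = _1, ...
Query node: K
Path from root: _0 -> _1 -> _2 -> K
Depth of K: 3 (number of edges from root)

Answer: 3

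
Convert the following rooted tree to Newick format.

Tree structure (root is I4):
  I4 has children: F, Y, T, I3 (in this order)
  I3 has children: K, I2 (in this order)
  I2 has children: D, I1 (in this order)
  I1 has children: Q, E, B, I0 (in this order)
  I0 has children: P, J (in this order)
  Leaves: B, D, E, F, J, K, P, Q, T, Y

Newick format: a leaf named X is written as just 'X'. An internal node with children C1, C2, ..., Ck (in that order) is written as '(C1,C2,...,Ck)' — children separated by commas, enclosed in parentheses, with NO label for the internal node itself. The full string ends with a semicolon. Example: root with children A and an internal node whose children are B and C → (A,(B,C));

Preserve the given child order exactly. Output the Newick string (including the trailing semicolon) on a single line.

internal I4 with children ['F', 'Y', 'T', 'I3']
  leaf 'F' → 'F'
  leaf 'Y' → 'Y'
  leaf 'T' → 'T'
  internal I3 with children ['K', 'I2']
    leaf 'K' → 'K'
    internal I2 with children ['D', 'I1']
      leaf 'D' → 'D'
      internal I1 with children ['Q', 'E', 'B', 'I0']
        leaf 'Q' → 'Q'
        leaf 'E' → 'E'
        leaf 'B' → 'B'
        internal I0 with children ['P', 'J']
          leaf 'P' → 'P'
          leaf 'J' → 'J'
        → '(P,J)'
      → '(Q,E,B,(P,J))'
    → '(D,(Q,E,B,(P,J)))'
  → '(K,(D,(Q,E,B,(P,J))))'
→ '(F,Y,T,(K,(D,(Q,E,B,(P,J)))))'
Final: (F,Y,T,(K,(D,(Q,E,B,(P,J)))));

Answer: (F,Y,T,(K,(D,(Q,E,B,(P,J)))));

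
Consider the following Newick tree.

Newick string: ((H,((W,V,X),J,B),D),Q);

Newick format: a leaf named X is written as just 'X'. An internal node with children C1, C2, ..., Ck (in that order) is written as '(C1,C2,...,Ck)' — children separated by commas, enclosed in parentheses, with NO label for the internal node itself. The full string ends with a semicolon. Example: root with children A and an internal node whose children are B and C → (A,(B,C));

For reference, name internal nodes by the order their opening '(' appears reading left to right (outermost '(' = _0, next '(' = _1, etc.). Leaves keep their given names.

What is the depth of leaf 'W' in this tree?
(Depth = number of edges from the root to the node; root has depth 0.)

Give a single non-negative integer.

Newick: ((H,((W,V,X),J,B),D),Q);
Naming internals by '(' encounter order: outermost '(' = _0, next = _1, ...
Query node: W
Path from root: _0 -> _1 -> _2 -> _3 -> W
Depth of W: 4 (number of edges from root)

Answer: 4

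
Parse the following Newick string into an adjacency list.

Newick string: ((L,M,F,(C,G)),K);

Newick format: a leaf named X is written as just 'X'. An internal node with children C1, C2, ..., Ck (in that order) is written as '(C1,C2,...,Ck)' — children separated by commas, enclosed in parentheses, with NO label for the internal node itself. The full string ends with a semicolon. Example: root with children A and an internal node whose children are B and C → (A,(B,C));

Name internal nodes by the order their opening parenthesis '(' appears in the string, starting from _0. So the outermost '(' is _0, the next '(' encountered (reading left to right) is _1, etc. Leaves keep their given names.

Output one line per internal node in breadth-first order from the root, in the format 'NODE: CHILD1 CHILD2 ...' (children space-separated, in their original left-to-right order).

Input: ((L,M,F,(C,G)),K);
Scanning left-to-right, naming '(' by encounter order:
  pos 0: '(' -> open internal node _0 (depth 1)
  pos 1: '(' -> open internal node _1 (depth 2)
  pos 8: '(' -> open internal node _2 (depth 3)
  pos 12: ')' -> close internal node _2 (now at depth 2)
  pos 13: ')' -> close internal node _1 (now at depth 1)
  pos 16: ')' -> close internal node _0 (now at depth 0)
Total internal nodes: 3
BFS adjacency from root:
  _0: _1 K
  _1: L M F _2
  _2: C G

Answer: _0: _1 K
_1: L M F _2
_2: C G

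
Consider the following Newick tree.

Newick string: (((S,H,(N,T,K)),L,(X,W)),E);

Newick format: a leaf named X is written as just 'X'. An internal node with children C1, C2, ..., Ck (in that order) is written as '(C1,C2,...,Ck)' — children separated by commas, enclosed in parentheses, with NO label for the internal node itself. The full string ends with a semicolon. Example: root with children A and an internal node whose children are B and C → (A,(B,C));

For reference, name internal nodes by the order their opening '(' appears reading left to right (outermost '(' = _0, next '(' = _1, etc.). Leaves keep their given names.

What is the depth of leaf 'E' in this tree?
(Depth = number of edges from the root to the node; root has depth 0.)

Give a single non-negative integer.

Newick: (((S,H,(N,T,K)),L,(X,W)),E);
Naming internals by '(' encounter order: outermost '(' = _0, next = _1, ...
Query node: E
Path from root: _0 -> E
Depth of E: 1 (number of edges from root)

Answer: 1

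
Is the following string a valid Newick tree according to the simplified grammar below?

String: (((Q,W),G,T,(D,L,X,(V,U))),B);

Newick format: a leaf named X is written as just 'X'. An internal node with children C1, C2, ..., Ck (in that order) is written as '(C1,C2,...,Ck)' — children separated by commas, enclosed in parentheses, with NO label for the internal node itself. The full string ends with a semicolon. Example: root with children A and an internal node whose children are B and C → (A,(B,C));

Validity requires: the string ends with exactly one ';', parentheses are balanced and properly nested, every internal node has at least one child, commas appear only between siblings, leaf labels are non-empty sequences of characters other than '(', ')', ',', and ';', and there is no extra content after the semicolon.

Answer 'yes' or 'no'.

Answer: yes

Derivation:
Input: (((Q,W),G,T,(D,L,X,(V,U))),B);
Paren balance: 5 '(' vs 5 ')' OK
Ends with single ';': True
Full parse: OK
Valid: True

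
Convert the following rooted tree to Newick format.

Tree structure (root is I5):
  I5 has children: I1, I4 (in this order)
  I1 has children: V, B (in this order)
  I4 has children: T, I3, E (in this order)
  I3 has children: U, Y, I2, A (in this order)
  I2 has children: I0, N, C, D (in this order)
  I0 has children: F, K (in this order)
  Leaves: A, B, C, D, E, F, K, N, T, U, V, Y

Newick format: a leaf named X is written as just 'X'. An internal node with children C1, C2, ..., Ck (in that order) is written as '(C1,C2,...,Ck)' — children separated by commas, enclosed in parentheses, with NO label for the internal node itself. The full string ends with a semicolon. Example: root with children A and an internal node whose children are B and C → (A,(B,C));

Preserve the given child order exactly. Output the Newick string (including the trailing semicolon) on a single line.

Answer: ((V,B),(T,(U,Y,((F,K),N,C,D),A),E));

Derivation:
internal I5 with children ['I1', 'I4']
  internal I1 with children ['V', 'B']
    leaf 'V' → 'V'
    leaf 'B' → 'B'
  → '(V,B)'
  internal I4 with children ['T', 'I3', 'E']
    leaf 'T' → 'T'
    internal I3 with children ['U', 'Y', 'I2', 'A']
      leaf 'U' → 'U'
      leaf 'Y' → 'Y'
      internal I2 with children ['I0', 'N', 'C', 'D']
        internal I0 with children ['F', 'K']
          leaf 'F' → 'F'
          leaf 'K' → 'K'
        → '(F,K)'
        leaf 'N' → 'N'
        leaf 'C' → 'C'
        leaf 'D' → 'D'
      → '((F,K),N,C,D)'
      leaf 'A' → 'A'
    → '(U,Y,((F,K),N,C,D),A)'
    leaf 'E' → 'E'
  → '(T,(U,Y,((F,K),N,C,D),A),E)'
→ '((V,B),(T,(U,Y,((F,K),N,C,D),A),E))'
Final: ((V,B),(T,(U,Y,((F,K),N,C,D),A),E));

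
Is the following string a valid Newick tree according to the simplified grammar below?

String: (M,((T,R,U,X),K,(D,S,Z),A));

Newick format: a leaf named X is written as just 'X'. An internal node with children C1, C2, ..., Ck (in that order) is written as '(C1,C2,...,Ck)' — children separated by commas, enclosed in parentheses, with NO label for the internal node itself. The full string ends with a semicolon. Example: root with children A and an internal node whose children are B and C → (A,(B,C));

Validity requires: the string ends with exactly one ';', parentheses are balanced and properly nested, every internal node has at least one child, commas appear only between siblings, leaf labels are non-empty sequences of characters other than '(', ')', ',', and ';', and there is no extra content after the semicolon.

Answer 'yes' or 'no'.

Answer: yes

Derivation:
Input: (M,((T,R,U,X),K,(D,S,Z),A));
Paren balance: 4 '(' vs 4 ')' OK
Ends with single ';': True
Full parse: OK
Valid: True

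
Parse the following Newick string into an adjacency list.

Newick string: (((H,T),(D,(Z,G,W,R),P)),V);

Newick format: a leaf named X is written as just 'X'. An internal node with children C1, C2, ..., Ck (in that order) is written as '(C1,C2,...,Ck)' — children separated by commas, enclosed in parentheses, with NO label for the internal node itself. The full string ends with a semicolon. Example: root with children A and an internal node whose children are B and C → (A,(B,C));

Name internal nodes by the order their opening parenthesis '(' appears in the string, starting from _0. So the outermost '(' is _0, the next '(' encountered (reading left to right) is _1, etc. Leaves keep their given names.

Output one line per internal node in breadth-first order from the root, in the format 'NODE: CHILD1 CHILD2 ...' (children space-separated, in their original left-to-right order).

Answer: _0: _1 V
_1: _2 _3
_2: H T
_3: D _4 P
_4: Z G W R

Derivation:
Input: (((H,T),(D,(Z,G,W,R),P)),V);
Scanning left-to-right, naming '(' by encounter order:
  pos 0: '(' -> open internal node _0 (depth 1)
  pos 1: '(' -> open internal node _1 (depth 2)
  pos 2: '(' -> open internal node _2 (depth 3)
  pos 6: ')' -> close internal node _2 (now at depth 2)
  pos 8: '(' -> open internal node _3 (depth 3)
  pos 11: '(' -> open internal node _4 (depth 4)
  pos 19: ')' -> close internal node _4 (now at depth 3)
  pos 22: ')' -> close internal node _3 (now at depth 2)
  pos 23: ')' -> close internal node _1 (now at depth 1)
  pos 26: ')' -> close internal node _0 (now at depth 0)
Total internal nodes: 5
BFS adjacency from root:
  _0: _1 V
  _1: _2 _3
  _2: H T
  _3: D _4 P
  _4: Z G W R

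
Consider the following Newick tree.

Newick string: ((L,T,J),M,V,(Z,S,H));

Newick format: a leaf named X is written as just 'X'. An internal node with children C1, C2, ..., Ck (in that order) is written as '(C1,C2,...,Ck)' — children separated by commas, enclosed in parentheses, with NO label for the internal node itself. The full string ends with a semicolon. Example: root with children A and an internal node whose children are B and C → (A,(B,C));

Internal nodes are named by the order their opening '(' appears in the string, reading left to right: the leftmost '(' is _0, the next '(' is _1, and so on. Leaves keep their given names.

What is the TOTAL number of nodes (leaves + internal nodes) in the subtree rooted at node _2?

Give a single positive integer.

Answer: 4

Derivation:
Newick: ((L,T,J),M,V,(Z,S,H));
Locate _2: it is the '(' at position 13 (the 3rd '(' reading left to right).
Query: subtree rooted at _2
_2: subtree_size = 1 + 3
  Z: subtree_size = 1 + 0
  S: subtree_size = 1 + 0
  H: subtree_size = 1 + 0
Total subtree size of _2: 4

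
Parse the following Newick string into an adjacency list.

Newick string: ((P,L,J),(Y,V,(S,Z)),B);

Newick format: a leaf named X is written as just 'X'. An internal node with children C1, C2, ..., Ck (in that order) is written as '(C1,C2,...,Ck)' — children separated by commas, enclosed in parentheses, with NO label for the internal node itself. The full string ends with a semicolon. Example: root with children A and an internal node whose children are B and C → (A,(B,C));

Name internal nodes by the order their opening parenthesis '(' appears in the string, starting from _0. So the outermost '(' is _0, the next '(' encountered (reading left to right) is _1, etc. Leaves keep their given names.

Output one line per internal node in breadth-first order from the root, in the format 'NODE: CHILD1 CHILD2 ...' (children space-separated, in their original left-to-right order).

Answer: _0: _1 _2 B
_1: P L J
_2: Y V _3
_3: S Z

Derivation:
Input: ((P,L,J),(Y,V,(S,Z)),B);
Scanning left-to-right, naming '(' by encounter order:
  pos 0: '(' -> open internal node _0 (depth 1)
  pos 1: '(' -> open internal node _1 (depth 2)
  pos 7: ')' -> close internal node _1 (now at depth 1)
  pos 9: '(' -> open internal node _2 (depth 2)
  pos 14: '(' -> open internal node _3 (depth 3)
  pos 18: ')' -> close internal node _3 (now at depth 2)
  pos 19: ')' -> close internal node _2 (now at depth 1)
  pos 22: ')' -> close internal node _0 (now at depth 0)
Total internal nodes: 4
BFS adjacency from root:
  _0: _1 _2 B
  _1: P L J
  _2: Y V _3
  _3: S Z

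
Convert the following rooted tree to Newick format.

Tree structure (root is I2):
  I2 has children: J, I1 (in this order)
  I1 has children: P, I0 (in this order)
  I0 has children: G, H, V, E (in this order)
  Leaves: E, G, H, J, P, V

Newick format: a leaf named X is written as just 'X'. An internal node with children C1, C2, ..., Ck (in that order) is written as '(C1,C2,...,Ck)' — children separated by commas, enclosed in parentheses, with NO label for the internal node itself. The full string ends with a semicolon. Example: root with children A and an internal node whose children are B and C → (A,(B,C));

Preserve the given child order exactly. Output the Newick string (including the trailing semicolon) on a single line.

internal I2 with children ['J', 'I1']
  leaf 'J' → 'J'
  internal I1 with children ['P', 'I0']
    leaf 'P' → 'P'
    internal I0 with children ['G', 'H', 'V', 'E']
      leaf 'G' → 'G'
      leaf 'H' → 'H'
      leaf 'V' → 'V'
      leaf 'E' → 'E'
    → '(G,H,V,E)'
  → '(P,(G,H,V,E))'
→ '(J,(P,(G,H,V,E)))'
Final: (J,(P,(G,H,V,E)));

Answer: (J,(P,(G,H,V,E)));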